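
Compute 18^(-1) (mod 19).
18

Using Extended Euclidean Algorithm:
gcd(18, 19) = 1
Bezout coefficients: 18 × -1 + 19 × 1 = 1
So 18 × -1 ≡ 1 (mod 19)
The inverse is -1 mod 19 = 18
Verification: 18 × 18 = 324 = 17 × 19 + 1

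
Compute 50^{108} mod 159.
28

Using successive squaring:
Binary expansion of 108: 1101100
Powers of 50 mod 159 (each is the square of the previous):
  50^1 ≡ 50 (mod 159)
  50^2 ≡ 50² = 2500 ≡ 115 (mod 159)
  50^4 ≡ 115² = 13225 ≡ 28 (mod 159)
  50^8 ≡ 28² = 784 ≡ 148 (mod 159)
  50^16 ≡ 148² = 21904 ≡ 121 (mod 159)
  50^32 ≡ 121² = 14641 ≡ 13 (mod 159)
  50^64 ≡ 13² = 169 ≡ 10 (mod 159)
108 = 64 + 32 + 8 + 4, so 50^108 = 50^64 × 50^32 × 50^8 × 50^4 ≡ 10 × 13 × 148 × 28 (mod 159)
Multiplying step by step:
  10 × 13 = 130 ≡ 130 (mod 159)
  130 × 148 = 19240 ≡ 1 (mod 159)
  1 × 28 = 28 ≡ 28 (mod 159)
Result: 50^108 ≡ 28 (mod 159)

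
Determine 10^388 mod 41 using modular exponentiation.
Using Fermat: 10^{40} ≡ 1 (mod 41). 388 ≡ 28 (mod 40). So 10^{388} ≡ 10^{28} ≡ 16 (mod 41)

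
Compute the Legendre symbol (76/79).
(76/79) = 76^{39} mod 79 = 1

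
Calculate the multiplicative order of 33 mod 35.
Powers of 33 mod 35: 33^1≡33, 33^2≡4, 33^3≡27, 33^4≡16, 33^5≡3, 33^6≡29, 33^7≡12, 33^8≡11, 33^9≡13, 33^10≡9, 33^11≡17, 33^12≡1. Order = 12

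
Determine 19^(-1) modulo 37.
19^(-1) ≡ 2 (mod 37). Verification: 19 × 2 = 38 ≡ 1 (mod 37)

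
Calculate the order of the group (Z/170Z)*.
64

Prime factorization: 170 = 2 × 5 × 17
Using the formula φ(n) = n × Π(1 - 1/p) for each prime factor p:
φ(170) = 170 × (1 - 1/2) × (1 - 1/5) × (1 - 1/17)
φ(170) = 64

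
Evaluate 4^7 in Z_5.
7 = 4 + 2 + 1 (binary 111). Repeated squaring mod 5: 4^1 ≡ 4; 4^2 ≡ 4² = 16 ≡ 1; 4^4 ≡ 1² = 1 ≡ 1. Multiply: 4^7 = 4^4 × 4^2 × 4^1 ≡ 1 × 1 × 4 (mod 5): 1 × 1 = 1 ≡ 1; 1 × 4 = 4 ≡ 4. So 4^7 ≡ 4 (mod 5).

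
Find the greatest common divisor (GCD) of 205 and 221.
1

Using the Euclidean algorithm:
205 = 0 × 221 + 205
221 = 1 × 205 + 16
205 = 12 × 16 + 13
16 = 1 × 13 + 3
13 = 4 × 3 + 1
3 = 3 × 1 + 0

GCD(205, 221) = 1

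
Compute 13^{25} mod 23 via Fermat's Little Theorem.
12

By Fermat's Little Theorem, a^(p-1) ≡ 1 (mod p) for prime p and gcd(a, p) = 1
Here p = 23, so 13^22 ≡ 1 (mod 23)
We can reduce the exponent: 25 mod 22 = 3
So 13^25 ≡ 13^3 (mod 23)
Computing: 13^3 mod 23 = 12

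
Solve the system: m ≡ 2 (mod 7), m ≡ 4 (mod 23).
M = 7 × 23 = 161. M₁ = 23, y₁ ≡ 4 (mod 7). M₂ = 7, y₂ ≡ 10 (mod 23). m = 2×23×4 + 4×7×10 ≡ 142 (mod 161)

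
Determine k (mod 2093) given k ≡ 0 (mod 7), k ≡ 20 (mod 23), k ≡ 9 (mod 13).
1400

Using the Chinese Remainder Theorem:
M = product of moduli = 2093
For equation 1: M_1 = 299, 299 ≡ 5 (mod 7), inverse of 299 mod 7 is 3 (check: 5 × 3 = 15 ≡ 1 (mod 7))
For equation 2: M_2 = 91, 91 ≡ 22 (mod 23), inverse of 91 mod 23 is 22 (check: 22 × 22 = 484 ≡ 1 (mod 23))
For equation 3: M_3 = 161, 161 ≡ 5 (mod 13), inverse of 161 mod 13 is 8 (check: 5 × 8 = 40 ≡ 1 (mod 13))
Combine: k ≡ Σ r_i×M_i×(M_i⁻¹ mod m_i) = 0×299×3 + 20×91×22 + 9×161×8 = 0 + 40040 + 11592 = 51632
51632 mod 2093 = 1400
k ≡ 1400 (mod 2093)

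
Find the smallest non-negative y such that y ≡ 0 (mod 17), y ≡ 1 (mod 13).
170

Using the Chinese Remainder Theorem:
M = product of moduli = 221
For equation 1: M_1 = 13, 13 ≡ 13 (mod 17), inverse of 13 mod 17 is 4 (check: 13 × 4 = 52 ≡ 1 (mod 17))
For equation 2: M_2 = 17, 17 ≡ 4 (mod 13), inverse of 17 mod 13 is 10 (check: 4 × 10 = 40 ≡ 1 (mod 13))
Combine: y ≡ Σ r_i×M_i×(M_i⁻¹ mod m_i) = 0×13×4 + 1×17×10 = 0 + 170 = 170
170 mod 221 = 170
y ≡ 170 (mod 221)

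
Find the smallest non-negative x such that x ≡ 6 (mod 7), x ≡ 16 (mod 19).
111

Using the Chinese Remainder Theorem:
M = product of moduli = 133
For equation 1: M_1 = 19, 19 ≡ 5 (mod 7), inverse of 19 mod 7 is 3 (check: 5 × 3 = 15 ≡ 1 (mod 7))
For equation 2: M_2 = 7, 7 ≡ 7 (mod 19), inverse of 7 mod 19 is 11 (check: 7 × 11 = 77 ≡ 1 (mod 19))
Combine: x ≡ Σ r_i×M_i×(M_i⁻¹ mod m_i) = 6×19×3 + 16×7×11 = 342 + 1232 = 1574
1574 mod 133 = 111
x ≡ 111 (mod 133)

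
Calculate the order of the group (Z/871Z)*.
792

Prime factorization: 871 = 13 × 67
Using the formula φ(n) = n × Π(1 - 1/p) for each prime factor p:
φ(871) = 871 × (1 - 1/13) × (1 - 1/67)
φ(871) = 792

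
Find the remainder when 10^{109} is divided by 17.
By Fermat: 10^{16} ≡ 1 (mod 17). 109 = 6×16 + 13. So 10^{109} ≡ 10^{13} ≡ 11 (mod 17)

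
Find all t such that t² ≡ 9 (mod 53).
The square roots of 9 mod 53 are 50 and 3. Verify: 50² = 2500 ≡ 9 (mod 53)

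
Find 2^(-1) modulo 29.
15

Using Extended Euclidean Algorithm:
gcd(2, 29) = 1
Bezout coefficients: 2 × -14 + 29 × 1 = 1
So 2 × -14 ≡ 1 (mod 29)
The inverse is -14 mod 29 = 15
Verification: 2 × 15 = 30 = 1 × 29 + 1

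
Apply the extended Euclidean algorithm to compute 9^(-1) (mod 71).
Extended GCD: 9(8) + 71(-1) = 1. So 9^(-1) ≡ 8 ≡ 8 (mod 71). Verify: 9 × 8 = 72 ≡ 1 (mod 71)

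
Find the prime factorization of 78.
2 × 3 × 13

Divide by primes starting from smallest:
78 ÷ 2 = 39
39 ÷ 3 = 13
13 ÷ 13 = 1

78 = 2 × 3 × 13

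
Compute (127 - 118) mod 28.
9

(127 - 118) = 9
9 mod 28 = 9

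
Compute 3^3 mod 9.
3 = 2 + 1 (binary 11). Repeated squaring mod 9: 3^1 ≡ 3; 3^2 ≡ 3² = 9 ≡ 0. Multiply: 3^3 = 3^2 × 3^1 ≡ 0 × 3 (mod 9): 0 × 3 = 0 ≡ 0. So 3^3 ≡ 0 (mod 9).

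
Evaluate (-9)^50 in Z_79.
Using repeated squaring. (-9) ≡ 70 (mod 79). 50 = 32 + 16 + 2 (binary 110010). Repeated squaring mod 79: 70^1 ≡ 70; 70^2 ≡ 70² = 4900 ≡ 2; 70^4 ≡ 2² = 4 ≡ 4; 70^8 ≡ 4² = 16 ≡ 16; 70^16 ≡ 16² = 256 ≡ 19; 70^32 ≡ 19² = 361 ≡ 45. Multiply: (-9)^50 ≡ 70^32 × 70^16 × 70^2 ≡ 45 × 19 × 2 (mod 79): 45 × 19 = 855 ≡ 65; 65 × 2 = 130 ≡ 51. So (-9)^50 ≡ 51 (mod 79).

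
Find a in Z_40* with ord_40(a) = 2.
9 has order 2 mod 40 since 9^{2} ≡ 1 (mod 40) and no smaller power works.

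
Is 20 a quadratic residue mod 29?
By Euler's criterion: 20^{14} ≡ 1 (mod 29). Since this equals 1, 20 is a QR.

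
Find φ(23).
22

Prime factorization: 23 = 23
Using the formula φ(n) = n × Π(1 - 1/p) for each prime factor p:
φ(23) = 23 × (1 - 1/23)
φ(23) = 22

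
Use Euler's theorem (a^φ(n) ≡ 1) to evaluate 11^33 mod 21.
By Euler: 11^{12} ≡ 1 (mod 21) since gcd(11, 21) = 1. 33 = 2×12 + 9. So 11^{33} ≡ 11^{9} ≡ 8 (mod 21)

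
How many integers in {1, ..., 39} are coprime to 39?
24

Prime factorization: 39 = 3 × 13
Using the formula φ(n) = n × Π(1 - 1/p) for each prime factor p:
φ(39) = 39 × (1 - 1/3) × (1 - 1/13)
φ(39) = 24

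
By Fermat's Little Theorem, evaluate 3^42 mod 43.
By Fermat's Little Theorem, 3^{42} ≡ 1 (mod 43) since 43 is prime and gcd(3, 43) = 1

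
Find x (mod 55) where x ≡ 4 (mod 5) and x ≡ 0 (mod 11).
M = 5 × 11 = 55. M₁ = 11, y₁ ≡ 1 (mod 5). M₂ = 5, y₂ ≡ 9 (mod 11). x = 4×11×1 + 0×5×9 ≡ 44 (mod 55)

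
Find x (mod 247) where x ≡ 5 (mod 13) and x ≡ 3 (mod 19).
M = 13 × 19 = 247. M₁ = 19, y₁ ≡ 11 (mod 13). M₂ = 13, y₂ ≡ 3 (mod 19). x = 5×19×11 + 3×13×3 ≡ 174 (mod 247)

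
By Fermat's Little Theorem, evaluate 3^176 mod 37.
By Fermat: 3^{36} ≡ 1 (mod 37). 176 = 4×36 + 32. So 3^{176} ≡ 3^{32} ≡ 16 (mod 37)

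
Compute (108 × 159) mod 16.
4

(108 × 159) = 17172
17172 mod 16 = 4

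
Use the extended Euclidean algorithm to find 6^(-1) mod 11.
Extended GCD: 6(2) + 11(-1) = 1. So 6^(-1) ≡ 2 ≡ 2 (mod 11). Verify: 6 × 2 = 12 ≡ 1 (mod 11)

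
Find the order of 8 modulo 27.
Powers of 8 mod 27: 8^1≡8, 8^2≡10, 8^3≡26, 8^4≡19, 8^5≡17, 8^6≡1. Order = 6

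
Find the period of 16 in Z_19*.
Powers of 16 mod 19: 16^1≡16, 16^2≡9, 16^3≡11, 16^4≡5, 16^5≡4, 16^6≡7, 16^7≡17, 16^8≡6, 16^9≡1. Order = 9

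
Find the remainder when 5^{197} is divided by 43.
By Fermat: 5^{42} ≡ 1 (mod 43). 197 = 4×42 + 29. So 5^{197} ≡ 5^{29} ≡ 30 (mod 43)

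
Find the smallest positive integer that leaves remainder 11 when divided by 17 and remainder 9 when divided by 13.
M = 17 × 13 = 221. M₁ = 13, y₁ ≡ 4 (mod 17). M₂ = 17, y₂ ≡ 10 (mod 13). y = 11×13×4 + 9×17×10 ≡ 113 (mod 221). The smallest positive such number is 113.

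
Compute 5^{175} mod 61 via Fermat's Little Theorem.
48

By Fermat's Little Theorem, a^(p-1) ≡ 1 (mod p) for prime p and gcd(a, p) = 1
Here p = 61, so 5^60 ≡ 1 (mod 61)
We can reduce the exponent: 175 mod 60 = 55
So 5^175 ≡ 5^55 (mod 61)
Computing: 5^55 mod 61 = 48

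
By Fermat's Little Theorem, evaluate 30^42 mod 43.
By Fermat's Little Theorem, 30^{42} ≡ 1 (mod 43) since 43 is prime and gcd(30, 43) = 1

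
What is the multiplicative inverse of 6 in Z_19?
6^(-1) ≡ 16 (mod 19). Verification: 6 × 16 = 96 ≡ 1 (mod 19)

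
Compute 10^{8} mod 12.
4

Using successive squaring:
Binary expansion of 8: 1000
Powers of 10 mod 12 (each is the square of the previous):
  10^1 ≡ 10 (mod 12)
  10^2 ≡ 10² = 100 ≡ 4 (mod 12)
  10^4 ≡ 4² = 16 ≡ 4 (mod 12)
  10^8 ≡ 4² = 16 ≡ 4 (mod 12)
8 is a power of 2, so 10^8 is the last square: ≡ 4 (mod 12)
Result: 10^8 ≡ 4 (mod 12)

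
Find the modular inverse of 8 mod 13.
8^(-1) ≡ 5 (mod 13). Verification: 8 × 5 = 40 ≡ 1 (mod 13)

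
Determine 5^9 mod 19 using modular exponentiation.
9 = 8 + 1 (binary 1001). Repeated squaring mod 19: 5^1 ≡ 5; 5^2 ≡ 5² = 25 ≡ 6; 5^4 ≡ 6² = 36 ≡ 17; 5^8 ≡ 17² = 289 ≡ 4. Multiply: 5^9 = 5^8 × 5^1 ≡ 4 × 5 (mod 19): 4 × 5 = 20 ≡ 1. So 5^9 ≡ 1 (mod 19).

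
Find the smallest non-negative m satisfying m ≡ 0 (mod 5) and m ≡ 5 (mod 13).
M = 5 × 13 = 65. M₁ = 13, y₁ ≡ 2 (mod 5). M₂ = 5, y₂ ≡ 8 (mod 13). m = 0×13×2 + 5×5×8 ≡ 5 (mod 65)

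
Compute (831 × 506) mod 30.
6

(831 × 506) = 420486
420486 mod 30 = 6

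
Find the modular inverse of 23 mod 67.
23^(-1) ≡ 35 (mod 67). Verification: 23 × 35 = 805 ≡ 1 (mod 67)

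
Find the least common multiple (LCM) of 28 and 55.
1540

First find GCD(28, 55) using the Euclidean algorithm:
28 = 0 × 55 + 28
55 = 1 × 28 + 27
28 = 1 × 27 + 1
27 = 27 × 1 + 0
GCD(28, 55) = 1

LCM formula: LCM(a, b) = (a × b) / GCD(a, b)
LCM(28, 55) = (28 × 55) / 1
LCM(28, 55) = 1540 / 1
LCM(28, 55) = 1540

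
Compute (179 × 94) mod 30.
26

(179 × 94) = 16826
16826 mod 30 = 26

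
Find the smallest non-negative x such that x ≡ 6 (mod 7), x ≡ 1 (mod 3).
13

Using the Chinese Remainder Theorem:
M = product of moduli = 21
For equation 1: M_1 = 3, 3 ≡ 3 (mod 7), inverse of 3 mod 7 is 5 (check: 3 × 5 = 15 ≡ 1 (mod 7))
For equation 2: M_2 = 7, 7 ≡ 1 (mod 3), inverse of 7 mod 3 is 1 (check: 1 × 1 = 1 ≡ 1 (mod 3))
Combine: x ≡ Σ r_i×M_i×(M_i⁻¹ mod m_i) = 6×3×5 + 1×7×1 = 90 + 7 = 97
97 mod 21 = 13
x ≡ 13 (mod 21)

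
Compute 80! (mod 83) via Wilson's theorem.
(82)! = (80)! × (81) × (82) ≡ -1 (mod 83). So (80)! ≡ -1 × [(82)(81)]^(-1) ≡ 41 (mod 83)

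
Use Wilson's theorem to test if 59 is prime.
(58)! mod 59 = 58. Since 58 ≡ -1 (mod 59), 59 is prime.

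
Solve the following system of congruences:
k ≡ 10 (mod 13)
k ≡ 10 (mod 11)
10

Using the Chinese Remainder Theorem:
M = product of moduli = 143
For equation 1: M_1 = 11, 11 ≡ 11 (mod 13), inverse of 11 mod 13 is 6 (check: 11 × 6 = 66 ≡ 1 (mod 13))
For equation 2: M_2 = 13, 13 ≡ 2 (mod 11), inverse of 13 mod 11 is 6 (check: 2 × 6 = 12 ≡ 1 (mod 11))
Combine: k ≡ Σ r_i×M_i×(M_i⁻¹ mod m_i) = 10×11×6 + 10×13×6 = 660 + 780 = 1440
1440 mod 143 = 10
k ≡ 10 (mod 143)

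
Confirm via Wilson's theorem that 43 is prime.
(42)! mod 43 = 42. Since this equals -1 (mod 43), Wilson confirms 43 is prime.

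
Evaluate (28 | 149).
(28/149) = 28^{74} mod 149 = 1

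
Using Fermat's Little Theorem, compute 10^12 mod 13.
By Fermat's Little Theorem, 10^{12} ≡ 1 (mod 13) since 13 is prime and gcd(10, 13) = 1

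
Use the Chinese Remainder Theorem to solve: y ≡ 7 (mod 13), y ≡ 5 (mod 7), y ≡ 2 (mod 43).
1034

Using the Chinese Remainder Theorem:
M = product of moduli = 3913
For equation 1: M_1 = 301, 301 ≡ 2 (mod 13), inverse of 301 mod 13 is 7 (check: 2 × 7 = 14 ≡ 1 (mod 13))
For equation 2: M_2 = 559, 559 ≡ 6 (mod 7), inverse of 559 mod 7 is 6 (check: 6 × 6 = 36 ≡ 1 (mod 7))
For equation 3: M_3 = 91, 91 ≡ 5 (mod 43), inverse of 91 mod 43 is 26 (check: 5 × 26 = 130 ≡ 1 (mod 43))
Combine: y ≡ Σ r_i×M_i×(M_i⁻¹ mod m_i) = 7×301×7 + 5×559×6 + 2×91×26 = 14749 + 16770 + 4732 = 36251
36251 mod 3913 = 1034
y ≡ 1034 (mod 3913)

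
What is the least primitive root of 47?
5

A primitive root g modulo p has order p-1 = 46
Prime divisors of 46: [2, 23]
g is a primitive root iff g^(46/q) ≢ 1 (mod 47) for each prime divisor q
Testing small values:
  g = 2: 2^23 ≡ 1, 2^2 ≡ 4 (mod 47) → 2^23 ≡ 1, not primitive root
  g = 3: 3^23 ≡ 1, 3^2 ≡ 9 (mod 47) → 3^23 ≡ 1, not primitive root
  g = 4: 4^23 ≡ 1, 4^2 ≡ 16 (mod 47) → 4^23 ≡ 1, not primitive root
  g = 5: 5^23 ≡ 46, 5^2 ≡ 25 (mod 47) → none is 1, primitive root!
The smallest primitive root is 5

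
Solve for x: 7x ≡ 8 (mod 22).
20

Since gcd(7, 22) = 1 divides 8, a solution exists.
Multiply both sides by the inverse of 7 mod 22:
  7^(-1) mod 22 = 19
  x ≡ 19 × 8 ≡ 152 ≡ 20 (mod 22)
Verification: 7 × 20 = 140 = 6 × 22 + 8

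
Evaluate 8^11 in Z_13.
Using repeated squaring. 11 = 8 + 2 + 1 (binary 1011). Repeated squaring mod 13: 8^1 ≡ 8; 8^2 ≡ 8² = 64 ≡ 12; 8^4 ≡ 12² = 144 ≡ 1; 8^8 ≡ 1² = 1 ≡ 1. Multiply: 8^11 = 8^8 × 8^2 × 8^1 ≡ 1 × 12 × 8 (mod 13): 1 × 12 = 12 ≡ 12; 12 × 8 = 96 ≡ 5. So 8^11 ≡ 5 (mod 13).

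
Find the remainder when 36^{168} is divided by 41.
By Fermat: 36^{40} ≡ 1 (mod 41). 168 = 4×40 + 8. So 36^{168} ≡ 36^{8} ≡ 18 (mod 41)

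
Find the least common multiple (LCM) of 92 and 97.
8924

First find GCD(92, 97) using the Euclidean algorithm:
92 = 0 × 97 + 92
97 = 1 × 92 + 5
92 = 18 × 5 + 2
5 = 2 × 2 + 1
2 = 2 × 1 + 0
GCD(92, 97) = 1

LCM formula: LCM(a, b) = (a × b) / GCD(a, b)
LCM(92, 97) = (92 × 97) / 1
LCM(92, 97) = 8924 / 1
LCM(92, 97) = 8924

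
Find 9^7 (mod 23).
7 = 4 + 2 + 1 (binary 111). Repeated squaring mod 23: 9^1 ≡ 9; 9^2 ≡ 9² = 81 ≡ 12; 9^4 ≡ 12² = 144 ≡ 6. Multiply: 9^7 = 9^4 × 9^2 × 9^1 ≡ 6 × 12 × 9 (mod 23): 6 × 12 = 72 ≡ 3; 3 × 9 = 27 ≡ 4. So 9^7 ≡ 4 (mod 23).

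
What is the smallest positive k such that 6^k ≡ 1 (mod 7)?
Powers of 6 mod 7: 6^1≡6, 6^2≡1. Order = 2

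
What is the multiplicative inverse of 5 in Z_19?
5^(-1) ≡ 4 (mod 19). Verification: 5 × 4 = 20 ≡ 1 (mod 19)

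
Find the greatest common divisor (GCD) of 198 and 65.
1

Using the Euclidean algorithm:
198 = 3 × 65 + 3
65 = 21 × 3 + 2
3 = 1 × 2 + 1
2 = 2 × 1 + 0

GCD(198, 65) = 1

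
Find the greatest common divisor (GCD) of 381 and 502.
1

Using the Euclidean algorithm:
381 = 0 × 502 + 381
502 = 1 × 381 + 121
381 = 3 × 121 + 18
121 = 6 × 18 + 13
18 = 1 × 13 + 5
13 = 2 × 5 + 3
5 = 1 × 3 + 2
3 = 1 × 2 + 1
2 = 2 × 1 + 0

GCD(381, 502) = 1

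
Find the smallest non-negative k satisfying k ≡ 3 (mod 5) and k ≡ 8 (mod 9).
M = 5 × 9 = 45. M₁ = 9, y₁ ≡ 4 (mod 5). M₂ = 5, y₂ ≡ 2 (mod 9). k = 3×9×4 + 8×5×2 ≡ 8 (mod 45)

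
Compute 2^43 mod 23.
Using Fermat: 2^{22} ≡ 1 (mod 23). 43 ≡ 21 (mod 22). So 2^{43} ≡ 2^{21} ≡ 12 (mod 23)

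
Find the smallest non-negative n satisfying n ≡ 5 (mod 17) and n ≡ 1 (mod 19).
M = 17 × 19 = 323. M₁ = 19, y₁ ≡ 9 (mod 17). M₂ = 17, y₂ ≡ 9 (mod 19). n = 5×19×9 + 1×17×9 ≡ 39 (mod 323)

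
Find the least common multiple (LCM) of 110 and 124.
6820

First find GCD(110, 124) using the Euclidean algorithm:
110 = 0 × 124 + 110
124 = 1 × 110 + 14
110 = 7 × 14 + 12
14 = 1 × 12 + 2
12 = 6 × 2 + 0
GCD(110, 124) = 2

LCM formula: LCM(a, b) = (a × b) / GCD(a, b)
LCM(110, 124) = (110 × 124) / 2
LCM(110, 124) = 13640 / 2
LCM(110, 124) = 6820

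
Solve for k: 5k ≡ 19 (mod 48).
23

Since gcd(5, 48) = 1 divides 19, a solution exists.
Multiply both sides by the inverse of 5 mod 48:
  5^(-1) mod 48 = 29
  x ≡ 29 × 19 ≡ 551 ≡ 23 (mod 48)
Verification: 5 × 23 = 115 = 2 × 48 + 19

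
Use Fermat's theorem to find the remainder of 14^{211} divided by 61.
14

By Fermat's Little Theorem, a^(p-1) ≡ 1 (mod p) for prime p and gcd(a, p) = 1
Here p = 61, so 14^60 ≡ 1 (mod 61)
We can reduce the exponent: 211 mod 60 = 31
So 14^211 ≡ 14^31 (mod 61)
Computing: 14^31 mod 61 = 14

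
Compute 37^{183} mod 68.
45

Using successive squaring:
Binary expansion of 183: 10110111
Powers of 37 mod 68 (each is the square of the previous):
  37^1 ≡ 37 (mod 68)
  37^2 ≡ 37² = 1369 ≡ 9 (mod 68)
  37^4 ≡ 9² = 81 ≡ 13 (mod 68)
  37^8 ≡ 13² = 169 ≡ 33 (mod 68)
  37^16 ≡ 33² = 1089 ≡ 1 (mod 68)
  37^32 ≡ 1² = 1 ≡ 1 (mod 68)
  37^64 ≡ 1² = 1 ≡ 1 (mod 68)
  37^128 ≡ 1² = 1 ≡ 1 (mod 68)
183 = 128 + 32 + 16 + 4 + 2 + 1, so 37^183 = 37^128 × 37^32 × 37^16 × 37^4 × 37^2 × 37^1 ≡ 1 × 1 × 1 × 13 × 9 × 37 (mod 68)
Multiplying step by step:
  1 × 1 = 1 ≡ 1 (mod 68)
  1 × 1 = 1 ≡ 1 (mod 68)
  1 × 13 = 13 ≡ 13 (mod 68)
  13 × 9 = 117 ≡ 49 (mod 68)
  49 × 37 = 1813 ≡ 45 (mod 68)
Result: 37^183 ≡ 45 (mod 68)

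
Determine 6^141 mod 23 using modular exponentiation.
Using Fermat: 6^{22} ≡ 1 (mod 23). 141 ≡ 9 (mod 22). So 6^{141} ≡ 6^{9} ≡ 16 (mod 23)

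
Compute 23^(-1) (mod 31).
27

Using Extended Euclidean Algorithm:
gcd(23, 31) = 1
Bezout coefficients: 23 × -4 + 31 × 3 = 1
So 23 × -4 ≡ 1 (mod 31)
The inverse is -4 mod 31 = 27
Verification: 23 × 27 = 621 = 20 × 31 + 1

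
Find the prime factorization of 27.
3^3

Divide by primes starting from smallest:
27 ÷ 3 = 9
9 ÷ 3 = 3
3 ÷ 3 = 1

27 = 3^3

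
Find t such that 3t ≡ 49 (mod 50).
33

Since gcd(3, 50) = 1 divides 49, a solution exists.
Multiply both sides by the inverse of 3 mod 50:
  3^(-1) mod 50 = 17
  x ≡ 17 × 49 ≡ 833 ≡ 33 (mod 50)
Verification: 3 × 33 = 99 = 1 × 50 + 49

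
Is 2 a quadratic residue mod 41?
By Euler's criterion: 2^{20} ≡ 1 (mod 41). Since this equals 1, 2 is a QR.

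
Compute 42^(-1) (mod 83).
42^(-1) ≡ 2 (mod 83). Verification: 42 × 2 = 84 ≡ 1 (mod 83)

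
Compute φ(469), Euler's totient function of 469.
396

Prime factorization: 469 = 7 × 67
Using the formula φ(n) = n × Π(1 - 1/p) for each prime factor p:
φ(469) = 469 × (1 - 1/7) × (1 - 1/67)
φ(469) = 396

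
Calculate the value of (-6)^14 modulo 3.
Using repeated squaring. (-6) ≡ 0 (mod 3). 14 = 8 + 4 + 2 (binary 1110). Repeated squaring mod 3: 0^1 ≡ 0; 0^2 ≡ 0² = 0 ≡ 0; 0^4 ≡ 0² = 0 ≡ 0; 0^8 ≡ 0² = 0 ≡ 0. Multiply: (-6)^14 ≡ 0^8 × 0^4 × 0^2 ≡ 0 × 0 × 0 (mod 3): 0 × 0 = 0 ≡ 0; 0 × 0 = 0 ≡ 0. So (-6)^14 ≡ 0 (mod 3).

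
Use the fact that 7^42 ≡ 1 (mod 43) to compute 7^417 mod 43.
By Fermat: 7^{42} ≡ 1 (mod 43). 417 ≡ 39 (mod 42). So 7^{417} ≡ 7^{39} ≡ 42 (mod 43)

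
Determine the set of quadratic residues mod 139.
QRs mod 139: {1, 4, 5, 6, 7, 9, 11, 13, 16, 20, 24, 25, 28, 29, 30, 31, 34, 35, 36, 37, 38, 41, 42, 44, 45, 46, 47, 49, 51, 52, 54, 55, 57, 63, 64, 65, 66, 67, 69, 71, 77, 78, 79, 80, 81, 83, 86, 89, 91, 96, 99, 100, 106, 107, 112, 113, 116, 117, 118, 120, 121, 122, 124, 125, 127, 129, 131, 136, 137}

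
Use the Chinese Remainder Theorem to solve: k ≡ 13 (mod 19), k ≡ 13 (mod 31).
M = 19 × 31 = 589. M₁ = 31, y₁ ≡ 8 (mod 19). M₂ = 19, y₂ ≡ 18 (mod 31). k = 13×31×8 + 13×19×18 ≡ 13 (mod 589)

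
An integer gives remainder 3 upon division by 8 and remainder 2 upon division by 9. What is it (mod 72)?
M = 8 × 9 = 72. M₁ = 9, y₁ ≡ 1 (mod 8). M₂ = 8, y₂ ≡ 8 (mod 9). n = 3×9×1 + 2×8×8 ≡ 11 (mod 72). The smallest positive such number is 11.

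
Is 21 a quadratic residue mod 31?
By Euler's criterion: 21^{15} ≡ 30 (mod 31). Since this equals -1 (≡ 30), 21 is not a QR.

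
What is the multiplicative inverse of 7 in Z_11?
7^(-1) ≡ 8 (mod 11). Verification: 7 × 8 = 56 ≡ 1 (mod 11)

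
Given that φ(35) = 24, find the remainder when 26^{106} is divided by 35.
By Euler: 26^{24} ≡ 1 (mod 35) since gcd(26, 35) = 1. 106 = 4×24 + 10. So 26^{106} ≡ 26^{10} ≡ 16 (mod 35)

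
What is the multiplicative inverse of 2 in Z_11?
6

Using Extended Euclidean Algorithm:
gcd(2, 11) = 1
Bezout coefficients: 2 × -5 + 11 × 1 = 1
So 2 × -5 ≡ 1 (mod 11)
The inverse is -5 mod 11 = 6
Verification: 2 × 6 = 12 = 1 × 11 + 1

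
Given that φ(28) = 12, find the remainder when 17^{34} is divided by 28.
By Euler: 17^{12} ≡ 1 (mod 28) since gcd(17, 28) = 1. 34 = 2×12 + 10. So 17^{34} ≡ 17^{10} ≡ 25 (mod 28)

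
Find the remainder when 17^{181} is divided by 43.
By Fermat: 17^{42} ≡ 1 (mod 43). 181 = 4×42 + 13. So 17^{181} ≡ 17^{13} ≡ 13 (mod 43)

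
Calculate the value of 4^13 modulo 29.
Using repeated squaring. 13 = 8 + 4 + 1 (binary 1101). Repeated squaring mod 29: 4^1 ≡ 4; 4^2 ≡ 4² = 16 ≡ 16; 4^4 ≡ 16² = 256 ≡ 24; 4^8 ≡ 24² = 576 ≡ 25. Multiply: 4^13 = 4^8 × 4^4 × 4^1 ≡ 25 × 24 × 4 (mod 29): 25 × 24 = 600 ≡ 20; 20 × 4 = 80 ≡ 22. So 4^13 ≡ 22 (mod 29).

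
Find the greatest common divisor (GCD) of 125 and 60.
5

Using the Euclidean algorithm:
125 = 2 × 60 + 5
60 = 12 × 5 + 0

GCD(125, 60) = 5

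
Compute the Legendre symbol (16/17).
(16/17) = 16^{8} mod 17 = 1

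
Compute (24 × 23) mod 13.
6

(24 × 23) = 552
552 mod 13 = 6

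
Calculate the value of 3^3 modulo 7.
3 = 2 + 1 (binary 11). Repeated squaring mod 7: 3^1 ≡ 3; 3^2 ≡ 3² = 9 ≡ 2. Multiply: 3^3 = 3^2 × 3^1 ≡ 2 × 3 (mod 7): 2 × 3 = 6 ≡ 6. So 3^3 ≡ 6 (mod 7).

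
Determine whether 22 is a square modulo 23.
By Euler's criterion: 22^{11} ≡ 22 (mod 23). Since this equals -1 (≡ 22), 22 is not a QR.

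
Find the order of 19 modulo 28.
Powers of 19 mod 28: 19^1≡19, 19^2≡25, 19^3≡27, 19^4≡9, 19^5≡3, 19^6≡1. Order = 6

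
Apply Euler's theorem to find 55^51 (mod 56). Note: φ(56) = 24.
By Euler: 55^{24} ≡ 1 (mod 56) since gcd(55, 56) = 1. 51 = 2×24 + 3. So 55^{51} ≡ 55^{3} ≡ 55 (mod 56)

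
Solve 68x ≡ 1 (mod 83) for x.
11

Using Extended Euclidean Algorithm:
gcd(68, 83) = 1
Bezout coefficients: 68 × 11 + 83 × -9 = 1
So 68 × 11 ≡ 1 (mod 83)
The inverse is 11 mod 83 = 11
Verification: 68 × 11 = 748 = 9 × 83 + 1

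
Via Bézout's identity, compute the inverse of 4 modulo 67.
Extended GCD: 4(17) + 67(-1) = 1. So 4^(-1) ≡ 17 ≡ 17 (mod 67). Verify: 4 × 17 = 68 ≡ 1 (mod 67)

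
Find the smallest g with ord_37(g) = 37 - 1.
p - 1 = 36 has prime divisors 2, 3. h is a primitive root mod 37 iff h^(36/q) ≢ 1 (mod 37) for each such q.
h = 2: 2^18 ≡ 36, 2^12 ≡ 26 (mod 37); none is 1, so 2 has order 36 and is a primitive root.
The smallest primitive root mod 37 is g = 2.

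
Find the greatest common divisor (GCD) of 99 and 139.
1

Using the Euclidean algorithm:
99 = 0 × 139 + 99
139 = 1 × 99 + 40
99 = 2 × 40 + 19
40 = 2 × 19 + 2
19 = 9 × 2 + 1
2 = 2 × 1 + 0

GCD(99, 139) = 1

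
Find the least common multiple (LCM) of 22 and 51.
1122

First find GCD(22, 51) using the Euclidean algorithm:
22 = 0 × 51 + 22
51 = 2 × 22 + 7
22 = 3 × 7 + 1
7 = 7 × 1 + 0
GCD(22, 51) = 1

LCM formula: LCM(a, b) = (a × b) / GCD(a, b)
LCM(22, 51) = (22 × 51) / 1
LCM(22, 51) = 1122 / 1
LCM(22, 51) = 1122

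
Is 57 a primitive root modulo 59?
p - 1 = 58 has prime divisors 2, 29. Check 57^(58/q) mod 59 for each: 57^(58/2) = 57^29 ≡ 1, 57^(58/29) = 57^2 ≡ 4 (mod 59). Since 57^29 ≡ 1 (mod 59), the order of 57 divides 29 (in fact the order is 29) ≠ 58, so it is not a primitive root.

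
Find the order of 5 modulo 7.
Powers of 5 mod 7: 5^1≡5, 5^2≡4, 5^3≡6, 5^4≡2, 5^5≡3, 5^6≡1. Order = 6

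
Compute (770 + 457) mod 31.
18

(770 + 457) = 1227
1227 mod 31 = 18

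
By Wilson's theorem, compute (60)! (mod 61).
By Wilson's theorem, (60)! ≡ -1 ≡ 60 (mod 61)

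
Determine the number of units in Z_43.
42

Prime factorization: 43 = 43
Using the formula φ(n) = n × Π(1 - 1/p) for each prime factor p:
φ(43) = 43 × (1 - 1/43)
φ(43) = 42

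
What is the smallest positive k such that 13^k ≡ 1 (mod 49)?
Powers of 13 mod 49: 13^1≡13, 13^2≡22, 13^3≡41, 13^4≡43, 13^5≡20, 13^6≡15, 13^7≡48, 13^8≡36, 13^9≡27, 13^10≡8, 13^11≡6, 13^12≡29, 13^13≡34, 13^14≡1. Order = 14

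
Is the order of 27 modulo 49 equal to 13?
No, the actual order is 14, not 13.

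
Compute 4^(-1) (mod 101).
76

Using Extended Euclidean Algorithm:
gcd(4, 101) = 1
Bezout coefficients: 4 × -25 + 101 × 1 = 1
So 4 × -25 ≡ 1 (mod 101)
The inverse is -25 mod 101 = 76
Verification: 4 × 76 = 304 = 3 × 101 + 1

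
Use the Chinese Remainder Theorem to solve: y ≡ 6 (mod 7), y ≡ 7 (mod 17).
41

Using the Chinese Remainder Theorem:
M = product of moduli = 119
For equation 1: M_1 = 17, 17 ≡ 3 (mod 7), inverse of 17 mod 7 is 5 (check: 3 × 5 = 15 ≡ 1 (mod 7))
For equation 2: M_2 = 7, 7 ≡ 7 (mod 17), inverse of 7 mod 17 is 5 (check: 7 × 5 = 35 ≡ 1 (mod 17))
Combine: y ≡ Σ r_i×M_i×(M_i⁻¹ mod m_i) = 6×17×5 + 7×7×5 = 510 + 245 = 755
755 mod 119 = 41
y ≡ 41 (mod 119)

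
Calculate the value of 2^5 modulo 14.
5 = 4 + 1 (binary 101). Repeated squaring mod 14: 2^1 ≡ 2; 2^2 ≡ 2² = 4 ≡ 4; 2^4 ≡ 4² = 16 ≡ 2. Multiply: 2^5 = 2^4 × 2^1 ≡ 2 × 2 (mod 14): 2 × 2 = 4 ≡ 4. So 2^5 ≡ 4 (mod 14).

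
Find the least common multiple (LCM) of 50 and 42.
1050

First find GCD(50, 42) using the Euclidean algorithm:
50 = 1 × 42 + 8
42 = 5 × 8 + 2
8 = 4 × 2 + 0
GCD(50, 42) = 2

LCM formula: LCM(a, b) = (a × b) / GCD(a, b)
LCM(50, 42) = (50 × 42) / 2
LCM(50, 42) = 2100 / 2
LCM(50, 42) = 1050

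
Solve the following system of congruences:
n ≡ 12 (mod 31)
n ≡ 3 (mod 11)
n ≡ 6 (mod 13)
1345

Using the Chinese Remainder Theorem:
M = product of moduli = 4433
For equation 1: M_1 = 143, 143 ≡ 19 (mod 31), inverse of 143 mod 31 is 18 (check: 19 × 18 = 342 ≡ 1 (mod 31))
For equation 2: M_2 = 403, 403 ≡ 7 (mod 11), inverse of 403 mod 11 is 8 (check: 7 × 8 = 56 ≡ 1 (mod 11))
For equation 3: M_3 = 341, 341 ≡ 3 (mod 13), inverse of 341 mod 13 is 9 (check: 3 × 9 = 27 ≡ 1 (mod 13))
Combine: n ≡ Σ r_i×M_i×(M_i⁻¹ mod m_i) = 12×143×18 + 3×403×8 + 6×341×9 = 30888 + 9672 + 18414 = 58974
58974 mod 4433 = 1345
n ≡ 1345 (mod 4433)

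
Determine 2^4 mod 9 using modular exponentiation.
4 = 4 (binary 100). Repeated squaring mod 9: 2^1 ≡ 2; 2^2 ≡ 2² = 4 ≡ 4; 2^4 ≡ 4² = 16 ≡ 7. So 2^4 ≡ 7 (mod 9).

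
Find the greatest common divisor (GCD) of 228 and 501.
3

Using the Euclidean algorithm:
228 = 0 × 501 + 228
501 = 2 × 228 + 45
228 = 5 × 45 + 3
45 = 15 × 3 + 0

GCD(228, 501) = 3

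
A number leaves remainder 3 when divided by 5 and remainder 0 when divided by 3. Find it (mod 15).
M = 5 × 3 = 15. M₁ = 3, y₁ ≡ 2 (mod 5). M₂ = 5, y₂ ≡ 2 (mod 3). z = 3×3×2 + 0×5×2 ≡ 3 (mod 15)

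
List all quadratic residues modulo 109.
QRs mod 109: {1, 3, 4, 5, 7, 9, 12, 15, 16, 20, 21, 22, 25, 26, 27, 28, 29, 31, 34, 35, 36, 38, 43, 45, 46, 48, 49, 60, 61, 63, 64, 66, 71, 73, 74, 75, 78, 80, 81, 82, 83, 84, 87, 88, 89, 93, 94, 97, 100, 102, 104, 105, 106, 108}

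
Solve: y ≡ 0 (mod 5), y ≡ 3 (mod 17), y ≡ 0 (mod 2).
M = 5 × 17 × 2 = 170. M₁ = 34, y₁ ≡ 4 (mod 5). M₂ = 10, y₂ ≡ 12 (mod 17). M₃ = 85, y₃ ≡ 1 (mod 2). y = 0×34×4 + 3×10×12 + 0×85×1 ≡ 20 (mod 170)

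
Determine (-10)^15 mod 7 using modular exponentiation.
Using Fermat: (-10)^{6} ≡ 1 (mod 7). 15 ≡ 3 (mod 6). So (-10)^{15} ≡ (-10)^{3} ≡ 1 (mod 7)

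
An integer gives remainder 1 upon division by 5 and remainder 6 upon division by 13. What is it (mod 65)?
M = 5 × 13 = 65. M₁ = 13, y₁ ≡ 2 (mod 5). M₂ = 5, y₂ ≡ 8 (mod 13). m = 1×13×2 + 6×5×8 ≡ 6 (mod 65). The smallest positive such number is 6.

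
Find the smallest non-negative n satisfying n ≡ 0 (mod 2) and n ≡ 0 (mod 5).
M = 2 × 5 = 10. M₁ = 5, y₁ ≡ 1 (mod 2). M₂ = 2, y₂ ≡ 3 (mod 5). n = 0×5×1 + 0×2×3 ≡ 0 (mod 10)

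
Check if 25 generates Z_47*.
p - 1 = 46 has prime divisors 2, 23. Check 25^(46/q) mod 47 for each: 25^(46/2) = 25^23 ≡ 1, 25^(46/23) = 25^2 ≡ 14 (mod 47). Since 25^23 ≡ 1 (mod 47), the order of 25 divides 23 (in fact the order is 23) ≠ 46, so it is not a primitive root.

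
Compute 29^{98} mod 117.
22

Using successive squaring:
Binary expansion of 98: 1100010
Powers of 29 mod 117 (each is the square of the previous):
  29^1 ≡ 29 (mod 117)
  29^2 ≡ 29² = 841 ≡ 22 (mod 117)
  29^4 ≡ 22² = 484 ≡ 16 (mod 117)
  29^8 ≡ 16² = 256 ≡ 22 (mod 117)
  29^16 ≡ 22² = 484 ≡ 16 (mod 117)
  29^32 ≡ 16² = 256 ≡ 22 (mod 117)
  29^64 ≡ 22² = 484 ≡ 16 (mod 117)
98 = 64 + 32 + 2, so 29^98 = 29^64 × 29^32 × 29^2 ≡ 16 × 22 × 22 (mod 117)
Multiplying step by step:
  16 × 22 = 352 ≡ 1 (mod 117)
  1 × 22 = 22 ≡ 22 (mod 117)
Result: 29^98 ≡ 22 (mod 117)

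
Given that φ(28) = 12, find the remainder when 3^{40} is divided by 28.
By Euler: 3^{12} ≡ 1 (mod 28) since gcd(3, 28) = 1. 40 = 3×12 + 4. So 3^{40} ≡ 3^{4} ≡ 25 (mod 28)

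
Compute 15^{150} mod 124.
1

Using successive squaring:
Binary expansion of 150: 10010110
Powers of 15 mod 124 (each is the square of the previous):
  15^1 ≡ 15 (mod 124)
  15^2 ≡ 15² = 225 ≡ 101 (mod 124)
  15^4 ≡ 101² = 10201 ≡ 33 (mod 124)
  15^8 ≡ 33² = 1089 ≡ 97 (mod 124)
  15^16 ≡ 97² = 9409 ≡ 109 (mod 124)
  15^32 ≡ 109² = 11881 ≡ 101 (mod 124)
  15^64 ≡ 101² = 10201 ≡ 33 (mod 124)
  15^128 ≡ 33² = 1089 ≡ 97 (mod 124)
150 = 128 + 16 + 4 + 2, so 15^150 = 15^128 × 15^16 × 15^4 × 15^2 ≡ 97 × 109 × 33 × 101 (mod 124)
Multiplying step by step:
  97 × 109 = 10573 ≡ 33 (mod 124)
  33 × 33 = 1089 ≡ 97 (mod 124)
  97 × 101 = 9797 ≡ 1 (mod 124)
Result: 15^150 ≡ 1 (mod 124)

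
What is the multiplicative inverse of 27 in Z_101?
27^(-1) ≡ 15 (mod 101). Verification: 27 × 15 = 405 ≡ 1 (mod 101)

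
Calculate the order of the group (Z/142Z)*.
70

Prime factorization: 142 = 2 × 71
Using the formula φ(n) = n × Π(1 - 1/p) for each prime factor p:
φ(142) = 142 × (1 - 1/2) × (1 - 1/71)
φ(142) = 70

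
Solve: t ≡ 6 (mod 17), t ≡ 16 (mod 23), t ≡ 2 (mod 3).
M = 17 × 23 × 3 = 1173. M₁ = 69, y₁ ≡ 1 (mod 17). M₂ = 51, y₂ ≡ 14 (mod 23). M₃ = 391, y₃ ≡ 1 (mod 3). t = 6×69×1 + 16×51×14 + 2×391×1 ≡ 890 (mod 1173)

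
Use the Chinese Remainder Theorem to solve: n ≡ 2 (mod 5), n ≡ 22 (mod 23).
M = 5 × 23 = 115. M₁ = 23, y₁ ≡ 2 (mod 5). M₂ = 5, y₂ ≡ 14 (mod 23). n = 2×23×2 + 22×5×14 ≡ 22 (mod 115)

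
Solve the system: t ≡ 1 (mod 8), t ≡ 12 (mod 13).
M = 8 × 13 = 104. M₁ = 13, y₁ ≡ 5 (mod 8). M₂ = 8, y₂ ≡ 5 (mod 13). t = 1×13×5 + 12×8×5 ≡ 25 (mod 104)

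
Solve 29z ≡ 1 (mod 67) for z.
29^(-1) ≡ 37 (mod 67). Verification: 29 × 37 = 1073 ≡ 1 (mod 67)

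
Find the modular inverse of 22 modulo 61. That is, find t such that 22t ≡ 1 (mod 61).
25

Using Extended Euclidean Algorithm:
gcd(22, 61) = 1
Bezout coefficients: 22 × 25 + 61 × -9 = 1
So 22 × 25 ≡ 1 (mod 61)
The inverse is 25 mod 61 = 25
Verification: 22 × 25 = 550 = 9 × 61 + 1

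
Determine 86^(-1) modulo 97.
86^(-1) ≡ 44 (mod 97). Verification: 86 × 44 = 3784 ≡ 1 (mod 97)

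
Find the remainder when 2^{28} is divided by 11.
By Fermat: 2^{10} ≡ 1 (mod 11). 28 = 2×10 + 8. So 2^{28} ≡ 2^{8} ≡ 3 (mod 11)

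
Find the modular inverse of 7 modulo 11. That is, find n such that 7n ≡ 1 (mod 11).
8

Using Extended Euclidean Algorithm:
gcd(7, 11) = 1
Bezout coefficients: 7 × -3 + 11 × 2 = 1
So 7 × -3 ≡ 1 (mod 11)
The inverse is -3 mod 11 = 8
Verification: 7 × 8 = 56 = 5 × 11 + 1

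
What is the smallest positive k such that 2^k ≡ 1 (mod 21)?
Powers of 2 mod 21: 2^1≡2, 2^2≡4, 2^3≡8, 2^4≡16, 2^5≡11, 2^6≡1. Order = 6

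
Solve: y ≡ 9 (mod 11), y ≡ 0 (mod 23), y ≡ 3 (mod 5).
M = 11 × 23 × 5 = 1265. M₁ = 115, y₁ ≡ 9 (mod 11). M₂ = 55, y₂ ≡ 18 (mod 23). M₃ = 253, y₃ ≡ 2 (mod 5). y = 9×115×9 + 0×55×18 + 3×253×2 ≡ 713 (mod 1265)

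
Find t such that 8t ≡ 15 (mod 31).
29

Since gcd(8, 31) = 1 divides 15, a solution exists.
Multiply both sides by the inverse of 8 mod 31:
  8^(-1) mod 31 = 4
  x ≡ 4 × 15 ≡ 60 ≡ 29 (mod 31)
Verification: 8 × 29 = 232 = 7 × 31 + 15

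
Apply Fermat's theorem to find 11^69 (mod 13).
By Fermat: 11^{12} ≡ 1 (mod 13). 69 = 5×12 + 9. So 11^{69} ≡ 11^{9} ≡ 8 (mod 13)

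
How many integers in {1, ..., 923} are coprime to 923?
840

Prime factorization: 923 = 13 × 71
Using the formula φ(n) = n × Π(1 - 1/p) for each prime factor p:
φ(923) = 923 × (1 - 1/13) × (1 - 1/71)
φ(923) = 840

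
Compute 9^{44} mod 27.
0

Using successive squaring:
Binary expansion of 44: 101100
Powers of 9 mod 27 (each is the square of the previous):
  9^1 ≡ 9 (mod 27)
  9^2 ≡ 9² = 81 ≡ 0 (mod 27)
  9^4 ≡ 0² = 0 ≡ 0 (mod 27)
  9^8 ≡ 0² = 0 ≡ 0 (mod 27)
  9^16 ≡ 0² = 0 ≡ 0 (mod 27)
  9^32 ≡ 0² = 0 ≡ 0 (mod 27)
44 = 32 + 8 + 4, so 9^44 = 9^32 × 9^8 × 9^4 ≡ 0 × 0 × 0 (mod 27)
Multiplying step by step:
  0 × 0 = 0 ≡ 0 (mod 27)
  0 × 0 = 0 ≡ 0 (mod 27)
Result: 9^44 ≡ 0 (mod 27)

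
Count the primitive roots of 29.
12

The number of primitive roots modulo p is φ(p-1) = φ(28)
φ(28) = 12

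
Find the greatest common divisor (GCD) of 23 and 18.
1

Using the Euclidean algorithm:
23 = 1 × 18 + 5
18 = 3 × 5 + 3
5 = 1 × 3 + 2
3 = 1 × 2 + 1
2 = 2 × 1 + 0

GCD(23, 18) = 1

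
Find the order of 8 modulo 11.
Powers of 8 mod 11: 8^1≡8, 8^2≡9, 8^3≡6, 8^4≡4, 8^5≡10, 8^6≡3, 8^7≡2, 8^8≡5, 8^9≡7, 8^10≡1. Order = 10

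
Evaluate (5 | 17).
(5/17) = 5^{8} mod 17 = -1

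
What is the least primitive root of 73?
5

A primitive root g modulo p has order p-1 = 72
Prime divisors of 72: [2, 3]
g is a primitive root iff g^(72/q) ≢ 1 (mod 73) for each prime divisor q
Testing small values:
  g = 2: 2^36 ≡ 1, 2^24 ≡ 64 (mod 73) → 2^36 ≡ 1, not primitive root
  g = 3: 3^36 ≡ 1, 3^24 ≡ 1 (mod 73) → 3^36 ≡ 1, not primitive root
  g = 4: 4^36 ≡ 1, 4^24 ≡ 8 (mod 73) → 4^36 ≡ 1, not primitive root
  g = 5: 5^36 ≡ 72, 5^24 ≡ 8 (mod 73) → none is 1, primitive root!
The smallest primitive root is 5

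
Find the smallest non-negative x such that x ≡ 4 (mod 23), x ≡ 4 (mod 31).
4

Using the Chinese Remainder Theorem:
M = product of moduli = 713
For equation 1: M_1 = 31, 31 ≡ 8 (mod 23), inverse of 31 mod 23 is 3 (check: 8 × 3 = 24 ≡ 1 (mod 23))
For equation 2: M_2 = 23, 23 ≡ 23 (mod 31), inverse of 23 mod 31 is 27 (check: 23 × 27 = 621 ≡ 1 (mod 31))
Combine: x ≡ Σ r_i×M_i×(M_i⁻¹ mod m_i) = 4×31×3 + 4×23×27 = 372 + 2484 = 2856
2856 mod 713 = 4
x ≡ 4 (mod 713)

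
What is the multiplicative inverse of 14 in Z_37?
14^(-1) ≡ 8 (mod 37). Verification: 14 × 8 = 112 ≡ 1 (mod 37)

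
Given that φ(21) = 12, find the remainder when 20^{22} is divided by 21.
By Euler: 20^{12} ≡ 1 (mod 21) since gcd(20, 21) = 1. 22 = 1×12 + 10. So 20^{22} ≡ 20^{10} ≡ 1 (mod 21)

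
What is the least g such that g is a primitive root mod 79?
p - 1 = 78 has prime divisors 2, 3, 13. h is a primitive root mod 79 iff h^(78/q) ≢ 1 (mod 79) for each such q.
h = 2: 2^39 ≡ 1, 2^26 ≡ 23, 2^6 ≡ 64 (mod 79); 2^39 ≡ 1, so not a primitive root.
h = 3: 3^39 ≡ 78, 3^26 ≡ 23, 3^6 ≡ 18 (mod 79); none is 1, so 3 has order 78 and is a primitive root.
The smallest primitive root mod 79 is g = 3.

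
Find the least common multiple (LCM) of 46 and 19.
874

First find GCD(46, 19) using the Euclidean algorithm:
46 = 2 × 19 + 8
19 = 2 × 8 + 3
8 = 2 × 3 + 2
3 = 1 × 2 + 1
2 = 2 × 1 + 0
GCD(46, 19) = 1

LCM formula: LCM(a, b) = (a × b) / GCD(a, b)
LCM(46, 19) = (46 × 19) / 1
LCM(46, 19) = 874 / 1
LCM(46, 19) = 874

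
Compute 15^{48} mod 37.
26

Using successive squaring:
Binary expansion of 48: 110000
Powers of 15 mod 37 (each is the square of the previous):
  15^1 ≡ 15 (mod 37)
  15^2 ≡ 15² = 225 ≡ 3 (mod 37)
  15^4 ≡ 3² = 9 ≡ 9 (mod 37)
  15^8 ≡ 9² = 81 ≡ 7 (mod 37)
  15^16 ≡ 7² = 49 ≡ 12 (mod 37)
  15^32 ≡ 12² = 144 ≡ 33 (mod 37)
48 = 32 + 16, so 15^48 = 15^32 × 15^16 ≡ 33 × 12 (mod 37)
Multiplying step by step:
  33 × 12 = 396 ≡ 26 (mod 37)
Result: 15^48 ≡ 26 (mod 37)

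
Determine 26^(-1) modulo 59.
26^(-1) ≡ 25 (mod 59). Verification: 26 × 25 = 650 ≡ 1 (mod 59)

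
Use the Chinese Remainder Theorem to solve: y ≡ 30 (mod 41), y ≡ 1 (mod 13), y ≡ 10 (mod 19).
1834

Using the Chinese Remainder Theorem:
M = product of moduli = 10127
For equation 1: M_1 = 247, 247 ≡ 1 (mod 41), inverse of 247 mod 41 is 1 (check: 1 × 1 = 1 ≡ 1 (mod 41))
For equation 2: M_2 = 779, 779 ≡ 12 (mod 13), inverse of 779 mod 13 is 12 (check: 12 × 12 = 144 ≡ 1 (mod 13))
For equation 3: M_3 = 533, 533 ≡ 1 (mod 19), inverse of 533 mod 19 is 1 (check: 1 × 1 = 1 ≡ 1 (mod 19))
Combine: y ≡ Σ r_i×M_i×(M_i⁻¹ mod m_i) = 30×247×1 + 1×779×12 + 10×533×1 = 7410 + 9348 + 5330 = 22088
22088 mod 10127 = 1834
y ≡ 1834 (mod 10127)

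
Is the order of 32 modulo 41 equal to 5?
No, the actual order is 4, not 5.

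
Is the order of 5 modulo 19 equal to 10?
No, the actual order is 9, not 10.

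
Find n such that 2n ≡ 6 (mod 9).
3

Since gcd(2, 9) = 1 divides 6, a solution exists.
Multiply both sides by the inverse of 2 mod 9:
  2^(-1) mod 9 = 5
  x ≡ 5 × 6 ≡ 30 ≡ 3 (mod 9)
Verification: 2 × 3 = 6 = 0 × 9 + 6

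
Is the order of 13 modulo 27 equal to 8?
No, the actual order is 9, not 8.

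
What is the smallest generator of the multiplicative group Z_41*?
p - 1 = 40 has prime divisors 2, 5. h is a primitive root mod 41 iff h^(40/q) ≢ 1 (mod 41) for each such q.
h = 2: 2^20 ≡ 1, 2^8 ≡ 10 (mod 41); 2^20 ≡ 1, so not a primitive root.
h = 3: 3^20 ≡ 40, 3^8 ≡ 1 (mod 41); 3^8 ≡ 1, so not a primitive root.
h = 4: 4^20 ≡ 1, 4^8 ≡ 18 (mod 41); 4^20 ≡ 1, so not a primitive root.
h = 5: 5^20 ≡ 1, 5^8 ≡ 18 (mod 41); 5^20 ≡ 1, so not a primitive root.
h = 6: 6^20 ≡ 40, 6^8 ≡ 10 (mod 41); none is 1, so 6 has order 40 and is a primitive root.
The smallest primitive root mod 41 is g = 6.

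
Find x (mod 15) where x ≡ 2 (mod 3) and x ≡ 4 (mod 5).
M = 3 × 5 = 15. M₁ = 5, y₁ ≡ 2 (mod 3). M₂ = 3, y₂ ≡ 2 (mod 5). x = 2×5×2 + 4×3×2 ≡ 14 (mod 15)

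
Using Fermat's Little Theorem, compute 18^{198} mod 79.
65

By Fermat's Little Theorem, a^(p-1) ≡ 1 (mod p) for prime p and gcd(a, p) = 1
Here p = 79, so 18^78 ≡ 1 (mod 79)
We can reduce the exponent: 198 mod 78 = 42
So 18^198 ≡ 18^42 (mod 79)
Computing: 18^42 mod 79 = 65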